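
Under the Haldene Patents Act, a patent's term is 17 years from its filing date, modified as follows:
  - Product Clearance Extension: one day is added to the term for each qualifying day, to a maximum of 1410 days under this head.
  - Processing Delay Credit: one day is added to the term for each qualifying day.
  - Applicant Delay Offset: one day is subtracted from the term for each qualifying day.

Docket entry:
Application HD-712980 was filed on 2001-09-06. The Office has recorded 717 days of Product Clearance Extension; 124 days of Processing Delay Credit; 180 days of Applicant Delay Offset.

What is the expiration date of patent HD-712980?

2020-06-28

Base term: filing date + 17 years → 6 September 2018.
Product Clearance Extension: 717 days (within the 1410-day cap) → +717 days → 23 August 2020.
Processing Delay Credit: +124 days → 25 December 2020.
Applicant Delay Offset: −180 days → 28 June 2020.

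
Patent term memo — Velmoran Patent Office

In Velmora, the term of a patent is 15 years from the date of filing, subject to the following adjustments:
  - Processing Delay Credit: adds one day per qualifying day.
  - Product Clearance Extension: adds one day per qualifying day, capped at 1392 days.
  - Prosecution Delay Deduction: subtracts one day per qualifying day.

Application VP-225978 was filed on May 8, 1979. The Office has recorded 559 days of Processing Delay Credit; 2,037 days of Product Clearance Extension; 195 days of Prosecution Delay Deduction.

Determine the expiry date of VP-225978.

1999-02-27

Base term: filing date + 15 years → 8 May 1994.
Processing Delay Credit: +559 days → 18 November 1995.
Product Clearance Extension: 2037 days claimed exceeds the 1392-day cap, so +1392 days → 10 September 1999.
Prosecution Delay Deduction: −195 days → 27 February 1999.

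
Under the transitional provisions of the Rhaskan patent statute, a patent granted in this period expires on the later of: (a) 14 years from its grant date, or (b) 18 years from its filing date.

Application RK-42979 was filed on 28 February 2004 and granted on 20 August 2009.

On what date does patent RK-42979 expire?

August 20, 2023

(a) grant + 14 years → 20 August 2023.
(b) filing + 18 years → 28 February 2022.
Later of the two: 20 August 2023.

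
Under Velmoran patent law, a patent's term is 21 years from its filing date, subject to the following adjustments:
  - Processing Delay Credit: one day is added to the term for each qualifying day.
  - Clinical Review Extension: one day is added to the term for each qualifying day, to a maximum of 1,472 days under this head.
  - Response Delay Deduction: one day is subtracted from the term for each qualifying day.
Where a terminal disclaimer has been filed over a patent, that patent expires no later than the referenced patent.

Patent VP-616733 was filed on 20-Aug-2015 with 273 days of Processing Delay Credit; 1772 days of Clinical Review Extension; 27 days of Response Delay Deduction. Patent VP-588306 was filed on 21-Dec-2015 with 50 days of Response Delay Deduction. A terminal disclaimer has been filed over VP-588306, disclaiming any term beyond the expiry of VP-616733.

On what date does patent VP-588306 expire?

2036-11-01

Natural term of VP-588306:
  Base: filing + 21 years → 21 December 2036.
  Response Delay Deduction: −50 days → 1 November 2036.
Expiry of referenced patent VP-616733:
  Base: filing + 21 years → 20 August 2036.
  Processing Delay Credit: +273 days → 20 May 2037.
  Clinical Review Extension: 1772 days claimed exceeds the 1472-day cap, so +1472 days → 31 May 2041.
  Response Delay Deduction: −27 days → 4 May 2041.
Terminal disclaimer: VP-588306 expires on the earlier of 1 November 2036 and 4 May 2041.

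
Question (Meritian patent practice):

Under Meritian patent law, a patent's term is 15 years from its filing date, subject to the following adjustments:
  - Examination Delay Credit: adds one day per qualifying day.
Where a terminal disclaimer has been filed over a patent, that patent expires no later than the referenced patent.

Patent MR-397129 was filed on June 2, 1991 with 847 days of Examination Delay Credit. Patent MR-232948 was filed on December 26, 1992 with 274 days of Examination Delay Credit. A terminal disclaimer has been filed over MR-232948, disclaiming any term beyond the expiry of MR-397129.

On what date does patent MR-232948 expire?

Natural term of MR-232948:
  Base: filing + 15 years → 26 December 2007.
  Examination Delay Credit: +274 days → 25 September 2008.
Expiry of referenced patent MR-397129:
  Base: filing + 15 years → 2 June 2006.
  Examination Delay Credit: +847 days → 26 September 2008.
Terminal disclaimer: MR-232948 expires on the earlier of 25 September 2008 and 26 September 2008.

September 25, 2008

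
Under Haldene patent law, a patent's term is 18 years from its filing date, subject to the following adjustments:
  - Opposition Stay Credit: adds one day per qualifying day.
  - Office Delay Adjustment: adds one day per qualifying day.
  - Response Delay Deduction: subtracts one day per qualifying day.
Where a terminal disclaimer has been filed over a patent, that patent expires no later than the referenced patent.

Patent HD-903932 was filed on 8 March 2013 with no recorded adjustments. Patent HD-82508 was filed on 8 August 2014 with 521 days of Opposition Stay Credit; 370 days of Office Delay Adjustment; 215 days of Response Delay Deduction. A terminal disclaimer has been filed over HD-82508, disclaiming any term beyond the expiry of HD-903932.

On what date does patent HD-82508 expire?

Natural term of HD-82508:
  Base: filing + 18 years → 8 August 2032.
  Opposition Stay Credit: +521 days → 11 January 2034.
  Office Delay Adjustment: +370 days → 16 January 2035.
  Response Delay Deduction: −215 days → 15 June 2034.
Expiry of referenced patent HD-903932:
  Base: filing + 18 years → 8 March 2031.
Terminal disclaimer: HD-82508 expires on the earlier of 15 June 2034 and 8 March 2031.

2031-03-08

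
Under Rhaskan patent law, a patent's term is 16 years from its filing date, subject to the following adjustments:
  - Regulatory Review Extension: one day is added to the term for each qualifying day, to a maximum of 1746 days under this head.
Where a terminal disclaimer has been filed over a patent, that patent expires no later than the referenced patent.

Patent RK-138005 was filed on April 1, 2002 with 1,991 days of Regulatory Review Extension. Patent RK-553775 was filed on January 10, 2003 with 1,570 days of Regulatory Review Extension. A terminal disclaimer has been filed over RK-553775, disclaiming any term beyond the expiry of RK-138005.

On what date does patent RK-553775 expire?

January 11, 2023

Natural term of RK-553775:
  Base: filing + 16 years → 10 January 2019.
  Regulatory Review Extension: 1570 days (within the 1746-day cap) → +1570 days → 29 April 2023.
Expiry of referenced patent RK-138005:
  Base: filing + 16 years → 1 April 2018.
  Regulatory Review Extension: 1991 days claimed exceeds the 1746-day cap, so +1746 days → 11 January 2023.
Terminal disclaimer: RK-553775 expires on the earlier of 29 April 2023 and 11 January 2023.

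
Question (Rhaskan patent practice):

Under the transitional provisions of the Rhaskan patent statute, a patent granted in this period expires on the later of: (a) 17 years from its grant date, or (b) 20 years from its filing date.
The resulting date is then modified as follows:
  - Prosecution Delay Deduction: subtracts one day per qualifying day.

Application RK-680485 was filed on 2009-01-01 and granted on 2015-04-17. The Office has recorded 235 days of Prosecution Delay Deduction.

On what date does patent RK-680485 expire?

(a) grant + 17 years → 17 April 2032.
(b) filing + 20 years → 1 January 2029.
Later of the two: 17 April 2032.
Prosecution Delay Deduction: −235 days → 26 August 2031.

August 26, 2031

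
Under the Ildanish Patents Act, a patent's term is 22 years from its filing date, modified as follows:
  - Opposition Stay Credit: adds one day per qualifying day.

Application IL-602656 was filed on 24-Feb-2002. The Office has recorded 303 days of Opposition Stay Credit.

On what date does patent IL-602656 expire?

Base term: filing date + 22 years → 24 February 2024.
Opposition Stay Credit: +303 days → 23 December 2024.

December 23, 2024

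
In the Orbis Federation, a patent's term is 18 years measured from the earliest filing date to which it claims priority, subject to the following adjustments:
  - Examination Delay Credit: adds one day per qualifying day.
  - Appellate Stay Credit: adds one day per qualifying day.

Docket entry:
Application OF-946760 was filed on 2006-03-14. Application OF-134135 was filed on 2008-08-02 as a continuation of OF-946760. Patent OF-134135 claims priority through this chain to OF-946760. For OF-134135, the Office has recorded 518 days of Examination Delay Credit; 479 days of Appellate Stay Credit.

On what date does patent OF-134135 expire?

December 6, 2026

Earliest priority filing: 14 March 2006.
Base term: 14 March 2006 + 18 years → 14 March 2024.
Examination Delay Credit: +518 days → 14 August 2025.
Appellate Stay Credit: +479 days → 6 December 2026.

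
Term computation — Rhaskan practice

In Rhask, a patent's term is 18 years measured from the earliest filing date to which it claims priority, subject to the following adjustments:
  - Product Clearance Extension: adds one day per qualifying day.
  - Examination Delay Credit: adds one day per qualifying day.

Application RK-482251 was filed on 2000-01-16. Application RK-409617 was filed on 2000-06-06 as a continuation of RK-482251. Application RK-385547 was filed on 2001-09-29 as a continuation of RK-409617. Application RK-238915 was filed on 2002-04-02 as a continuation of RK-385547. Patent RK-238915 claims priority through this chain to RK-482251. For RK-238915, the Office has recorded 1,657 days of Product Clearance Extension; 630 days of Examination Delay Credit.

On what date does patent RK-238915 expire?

April 21, 2024

Earliest priority filing: 16 January 2000.
Base term: 16 January 2000 + 18 years → 16 January 2018.
Product Clearance Extension: +1657 days → 31 July 2022.
Examination Delay Credit: +630 days → 21 April 2024.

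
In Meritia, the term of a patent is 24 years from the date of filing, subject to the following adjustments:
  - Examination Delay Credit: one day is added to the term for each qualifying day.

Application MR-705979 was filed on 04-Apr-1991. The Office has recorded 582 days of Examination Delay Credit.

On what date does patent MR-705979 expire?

November 6, 2016

Base term: filing date + 24 years → 4 April 2015.
Examination Delay Credit: +582 days → 6 November 2016.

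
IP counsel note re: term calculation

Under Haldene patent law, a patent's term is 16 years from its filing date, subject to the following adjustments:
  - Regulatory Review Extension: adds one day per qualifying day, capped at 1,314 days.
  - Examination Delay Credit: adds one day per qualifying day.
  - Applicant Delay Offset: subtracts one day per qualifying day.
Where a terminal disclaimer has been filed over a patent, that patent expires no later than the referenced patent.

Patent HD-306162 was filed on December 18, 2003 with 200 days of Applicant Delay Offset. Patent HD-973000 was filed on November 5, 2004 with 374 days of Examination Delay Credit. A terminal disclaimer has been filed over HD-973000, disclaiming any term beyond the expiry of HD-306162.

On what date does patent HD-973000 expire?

Natural term of HD-973000:
  Base: filing + 16 years → 5 November 2020.
  Examination Delay Credit: +374 days → 14 November 2021.
Expiry of referenced patent HD-306162:
  Base: filing + 16 years → 18 December 2019.
  Applicant Delay Offset: −200 days → 1 June 2019.
Terminal disclaimer: HD-973000 expires on the earlier of 14 November 2021 and 1 June 2019.

2019-06-01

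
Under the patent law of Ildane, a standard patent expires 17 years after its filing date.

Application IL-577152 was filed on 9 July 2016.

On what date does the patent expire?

Filing date + 17 years → 9 July 2033.

2033-07-09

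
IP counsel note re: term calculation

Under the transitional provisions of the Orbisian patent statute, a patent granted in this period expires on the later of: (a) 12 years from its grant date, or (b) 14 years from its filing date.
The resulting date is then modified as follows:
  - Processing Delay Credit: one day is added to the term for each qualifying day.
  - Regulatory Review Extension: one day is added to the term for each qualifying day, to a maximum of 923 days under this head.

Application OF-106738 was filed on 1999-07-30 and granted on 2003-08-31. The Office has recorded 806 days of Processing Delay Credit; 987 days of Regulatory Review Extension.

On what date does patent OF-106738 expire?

(a) grant + 12 years → 31 August 2015.
(b) filing + 14 years → 30 July 2013.
Later of the two: 31 August 2015.
Processing Delay Credit: +806 days → 14 November 2017.
Regulatory Review Extension: 987 days claimed exceeds the 923-day cap, so +923 days → 25 May 2020.

2020-05-25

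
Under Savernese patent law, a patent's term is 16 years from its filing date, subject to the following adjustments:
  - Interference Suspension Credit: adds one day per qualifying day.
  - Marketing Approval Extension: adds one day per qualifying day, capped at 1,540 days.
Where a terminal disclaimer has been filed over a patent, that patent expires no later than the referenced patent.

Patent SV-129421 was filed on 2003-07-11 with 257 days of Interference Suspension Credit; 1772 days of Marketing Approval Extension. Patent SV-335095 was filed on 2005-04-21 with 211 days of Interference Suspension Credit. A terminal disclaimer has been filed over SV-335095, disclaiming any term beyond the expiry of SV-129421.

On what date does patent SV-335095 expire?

2021-11-18

Natural term of SV-335095:
  Base: filing + 16 years → 21 April 2021.
  Interference Suspension Credit: +211 days → 18 November 2021.
Expiry of referenced patent SV-129421:
  Base: filing + 16 years → 11 July 2019.
  Interference Suspension Credit: +257 days → 24 March 2020.
  Marketing Approval Extension: 1772 days claimed exceeds the 1540-day cap, so +1540 days → 11 June 2024.
Terminal disclaimer: SV-335095 expires on the earlier of 18 November 2021 and 11 June 2024.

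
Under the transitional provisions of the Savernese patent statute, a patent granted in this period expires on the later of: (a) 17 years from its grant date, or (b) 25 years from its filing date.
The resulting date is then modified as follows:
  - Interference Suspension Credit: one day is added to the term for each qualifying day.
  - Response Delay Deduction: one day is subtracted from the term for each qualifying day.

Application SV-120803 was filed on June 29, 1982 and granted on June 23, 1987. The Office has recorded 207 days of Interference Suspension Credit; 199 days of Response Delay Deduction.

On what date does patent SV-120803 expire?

2007-07-07

(a) grant + 17 years → 23 June 2004.
(b) filing + 25 years → 29 June 2007.
Later of the two: 29 June 2007.
Interference Suspension Credit: +207 days → 22 January 2008.
Response Delay Deduction: −199 days → 7 July 2007.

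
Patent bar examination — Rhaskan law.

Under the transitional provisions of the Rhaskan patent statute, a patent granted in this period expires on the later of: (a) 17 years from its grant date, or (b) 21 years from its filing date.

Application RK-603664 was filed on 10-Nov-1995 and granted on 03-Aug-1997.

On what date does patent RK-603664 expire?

November 10, 2016

(a) grant + 17 years → 3 August 2014.
(b) filing + 21 years → 10 November 2016.
Later of the two: 10 November 2016.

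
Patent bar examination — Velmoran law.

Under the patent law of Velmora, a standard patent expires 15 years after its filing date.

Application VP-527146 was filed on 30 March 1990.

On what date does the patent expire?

2005-03-30

Filing date + 15 years → 30 March 2005.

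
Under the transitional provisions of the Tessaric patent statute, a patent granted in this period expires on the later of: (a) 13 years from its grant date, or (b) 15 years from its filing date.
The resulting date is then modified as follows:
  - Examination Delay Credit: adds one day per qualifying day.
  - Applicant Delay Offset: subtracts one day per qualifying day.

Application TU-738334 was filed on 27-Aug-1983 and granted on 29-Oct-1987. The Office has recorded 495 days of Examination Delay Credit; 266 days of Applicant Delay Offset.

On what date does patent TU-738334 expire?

(a) grant + 13 years → 29 October 2000.
(b) filing + 15 years → 27 August 1998.
Later of the two: 29 October 2000.
Examination Delay Credit: +495 days → 8 March 2002.
Applicant Delay Offset: −266 days → 15 June 2001.

June 15, 2001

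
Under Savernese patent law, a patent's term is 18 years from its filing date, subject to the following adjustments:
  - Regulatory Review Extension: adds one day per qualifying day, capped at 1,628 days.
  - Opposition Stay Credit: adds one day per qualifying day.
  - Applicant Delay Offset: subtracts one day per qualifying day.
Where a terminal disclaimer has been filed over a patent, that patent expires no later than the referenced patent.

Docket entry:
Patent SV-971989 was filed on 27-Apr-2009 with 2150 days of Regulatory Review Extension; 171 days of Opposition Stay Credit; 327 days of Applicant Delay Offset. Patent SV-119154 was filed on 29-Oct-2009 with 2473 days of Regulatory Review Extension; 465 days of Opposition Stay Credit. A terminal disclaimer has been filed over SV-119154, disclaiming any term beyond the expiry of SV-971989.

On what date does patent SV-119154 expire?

May 8, 2031

Natural term of SV-119154:
  Base: filing + 18 years → 29 October 2027.
  Regulatory Review Extension: 2473 days claimed exceeds the 1628-day cap, so +1628 days → 13 April 2032.
  Opposition Stay Credit: +465 days → 22 July 2033.
Expiry of referenced patent SV-971989:
  Base: filing + 18 years → 27 April 2027.
  Regulatory Review Extension: 2150 days claimed exceeds the 1628-day cap, so +1628 days → 11 October 2031.
  Opposition Stay Credit: +171 days → 30 March 2032.
  Applicant Delay Offset: −327 days → 8 May 2031.
Terminal disclaimer: SV-119154 expires on the earlier of 22 July 2033 and 8 May 2031.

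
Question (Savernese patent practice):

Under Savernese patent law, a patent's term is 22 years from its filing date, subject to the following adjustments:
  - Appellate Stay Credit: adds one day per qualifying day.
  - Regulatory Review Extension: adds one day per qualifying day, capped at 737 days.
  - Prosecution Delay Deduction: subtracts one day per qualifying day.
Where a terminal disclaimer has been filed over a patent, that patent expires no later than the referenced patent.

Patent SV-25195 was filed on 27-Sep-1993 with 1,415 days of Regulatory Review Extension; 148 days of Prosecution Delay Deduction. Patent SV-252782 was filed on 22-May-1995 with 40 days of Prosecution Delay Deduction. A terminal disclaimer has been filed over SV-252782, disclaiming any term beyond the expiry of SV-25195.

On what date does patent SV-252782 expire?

April 12, 2017

Natural term of SV-252782:
  Base: filing + 22 years → 22 May 2017.
  Prosecution Delay Deduction: −40 days → 12 April 2017.
Expiry of referenced patent SV-25195:
  Base: filing + 22 years → 27 September 2015.
  Regulatory Review Extension: 1415 days claimed exceeds the 737-day cap, so +737 days → 3 October 2017.
  Prosecution Delay Deduction: −148 days → 8 May 2017.
Terminal disclaimer: SV-252782 expires on the earlier of 12 April 2017 and 8 May 2017.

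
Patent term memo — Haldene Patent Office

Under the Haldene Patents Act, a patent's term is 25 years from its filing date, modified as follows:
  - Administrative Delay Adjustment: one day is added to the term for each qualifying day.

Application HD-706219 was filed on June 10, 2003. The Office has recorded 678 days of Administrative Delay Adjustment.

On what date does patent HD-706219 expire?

April 19, 2030

Base term: filing date + 25 years → 10 June 2028.
Administrative Delay Adjustment: +678 days → 19 April 2030.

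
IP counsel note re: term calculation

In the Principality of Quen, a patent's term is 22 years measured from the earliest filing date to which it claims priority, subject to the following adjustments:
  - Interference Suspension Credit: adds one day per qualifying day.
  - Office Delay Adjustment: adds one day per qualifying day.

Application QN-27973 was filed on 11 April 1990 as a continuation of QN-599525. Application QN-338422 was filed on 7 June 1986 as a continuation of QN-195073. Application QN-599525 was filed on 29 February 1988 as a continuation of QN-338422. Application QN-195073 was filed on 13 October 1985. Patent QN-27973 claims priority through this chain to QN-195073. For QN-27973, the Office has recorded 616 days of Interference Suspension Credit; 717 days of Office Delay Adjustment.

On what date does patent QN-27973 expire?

Earliest priority filing: 13 October 1985.
Base term: 13 October 1985 + 22 years → 13 October 2007.
Interference Suspension Credit: +616 days → 20 June 2009.
Office Delay Adjustment: +717 days → 7 June 2011.

2011-06-07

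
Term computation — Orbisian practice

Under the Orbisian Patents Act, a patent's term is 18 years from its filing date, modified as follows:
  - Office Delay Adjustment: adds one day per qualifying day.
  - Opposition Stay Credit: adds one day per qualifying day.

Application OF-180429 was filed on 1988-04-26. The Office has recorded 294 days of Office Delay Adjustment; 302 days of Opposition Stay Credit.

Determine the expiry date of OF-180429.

2007-12-13

Base term: filing date + 18 years → 26 April 2006.
Office Delay Adjustment: +294 days → 14 February 2007.
Opposition Stay Credit: +302 days → 13 December 2007.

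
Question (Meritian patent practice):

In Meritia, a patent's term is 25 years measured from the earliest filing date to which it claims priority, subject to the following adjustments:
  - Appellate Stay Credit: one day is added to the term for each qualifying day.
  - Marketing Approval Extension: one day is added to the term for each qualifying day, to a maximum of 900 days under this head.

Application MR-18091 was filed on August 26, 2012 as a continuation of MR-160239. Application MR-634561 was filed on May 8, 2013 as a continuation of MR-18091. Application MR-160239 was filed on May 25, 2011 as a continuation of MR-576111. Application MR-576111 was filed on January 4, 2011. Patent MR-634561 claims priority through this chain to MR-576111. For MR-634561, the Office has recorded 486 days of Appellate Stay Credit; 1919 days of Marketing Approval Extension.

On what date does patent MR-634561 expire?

Earliest priority filing: 4 January 2011.
Base term: 4 January 2011 + 25 years → 4 January 2036.
Appellate Stay Credit: +486 days → 4 May 2037.
Marketing Approval Extension: 1919 days claimed exceeds the 900-day cap, so +900 days → 21 October 2039.

2039-10-21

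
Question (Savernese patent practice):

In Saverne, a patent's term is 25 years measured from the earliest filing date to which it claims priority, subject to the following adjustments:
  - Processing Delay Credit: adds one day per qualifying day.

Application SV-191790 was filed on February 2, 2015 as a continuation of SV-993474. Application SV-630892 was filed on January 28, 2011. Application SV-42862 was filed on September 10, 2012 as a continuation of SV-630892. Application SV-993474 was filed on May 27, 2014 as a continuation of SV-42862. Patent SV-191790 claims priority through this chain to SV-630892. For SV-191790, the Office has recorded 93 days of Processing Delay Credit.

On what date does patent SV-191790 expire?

Earliest priority filing: 28 January 2011.
Base term: 28 January 2011 + 25 years → 28 January 2036.
Processing Delay Credit: +93 days → 30 April 2036.

April 30, 2036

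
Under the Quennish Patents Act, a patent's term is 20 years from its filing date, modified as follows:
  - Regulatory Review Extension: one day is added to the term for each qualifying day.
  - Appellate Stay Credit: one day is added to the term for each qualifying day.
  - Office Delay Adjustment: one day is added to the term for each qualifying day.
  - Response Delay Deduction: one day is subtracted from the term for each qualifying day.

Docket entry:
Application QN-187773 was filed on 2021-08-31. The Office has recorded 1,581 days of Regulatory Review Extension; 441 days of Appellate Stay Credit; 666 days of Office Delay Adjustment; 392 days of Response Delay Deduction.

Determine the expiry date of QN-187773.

2047-12-14

Base term: filing date + 20 years → 31 August 2041.
Regulatory Review Extension: +1581 days → 29 December 2045.
Appellate Stay Credit: +441 days → 15 March 2047.
Office Delay Adjustment: +666 days → 9 January 2049.
Response Delay Deduction: −392 days → 14 December 2047.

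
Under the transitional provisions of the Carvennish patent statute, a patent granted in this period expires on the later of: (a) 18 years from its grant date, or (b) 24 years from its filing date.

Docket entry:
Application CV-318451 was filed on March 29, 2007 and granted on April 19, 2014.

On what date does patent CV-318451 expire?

(a) grant + 18 years → 19 April 2032.
(b) filing + 24 years → 29 March 2031.
Later of the two: 19 April 2032.

2032-04-19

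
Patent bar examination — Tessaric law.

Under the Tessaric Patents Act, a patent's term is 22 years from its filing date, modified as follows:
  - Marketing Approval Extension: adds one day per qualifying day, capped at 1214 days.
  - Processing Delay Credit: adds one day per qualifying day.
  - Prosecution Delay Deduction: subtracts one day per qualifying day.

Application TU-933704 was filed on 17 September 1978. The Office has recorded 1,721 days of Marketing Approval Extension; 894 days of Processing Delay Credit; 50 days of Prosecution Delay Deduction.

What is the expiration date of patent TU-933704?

2006-05-07

Base term: filing date + 22 years → 17 September 2000.
Marketing Approval Extension: 1721 days claimed exceeds the 1214-day cap, so +1214 days → 14 January 2004.
Processing Delay Credit: +894 days → 26 June 2006.
Prosecution Delay Deduction: −50 days → 7 May 2006.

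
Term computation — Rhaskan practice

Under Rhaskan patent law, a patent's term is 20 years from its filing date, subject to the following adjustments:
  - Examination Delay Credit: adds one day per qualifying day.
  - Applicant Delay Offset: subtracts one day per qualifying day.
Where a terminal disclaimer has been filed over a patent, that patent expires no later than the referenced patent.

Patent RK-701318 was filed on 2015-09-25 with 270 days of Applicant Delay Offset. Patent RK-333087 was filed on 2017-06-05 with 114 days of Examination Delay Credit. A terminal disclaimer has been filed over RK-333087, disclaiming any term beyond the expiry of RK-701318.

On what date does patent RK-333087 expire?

December 29, 2034

Natural term of RK-333087:
  Base: filing + 20 years → 5 June 2037.
  Examination Delay Credit: +114 days → 27 September 2037.
Expiry of referenced patent RK-701318:
  Base: filing + 20 years → 25 September 2035.
  Applicant Delay Offset: −270 days → 29 December 2034.
Terminal disclaimer: RK-333087 expires on the earlier of 27 September 2037 and 29 December 2034.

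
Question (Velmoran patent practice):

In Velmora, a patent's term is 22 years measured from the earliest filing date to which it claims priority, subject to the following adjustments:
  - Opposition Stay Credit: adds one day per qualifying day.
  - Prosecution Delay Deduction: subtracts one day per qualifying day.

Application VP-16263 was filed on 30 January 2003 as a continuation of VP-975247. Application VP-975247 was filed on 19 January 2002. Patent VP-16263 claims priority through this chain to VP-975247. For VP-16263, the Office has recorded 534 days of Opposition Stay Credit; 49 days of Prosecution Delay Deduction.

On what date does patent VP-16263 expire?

Earliest priority filing: 19 January 2002.
Base term: 19 January 2002 + 22 years → 19 January 2024.
Opposition Stay Credit: +534 days → 6 July 2025.
Prosecution Delay Deduction: −49 days → 18 May 2025.

2025-05-18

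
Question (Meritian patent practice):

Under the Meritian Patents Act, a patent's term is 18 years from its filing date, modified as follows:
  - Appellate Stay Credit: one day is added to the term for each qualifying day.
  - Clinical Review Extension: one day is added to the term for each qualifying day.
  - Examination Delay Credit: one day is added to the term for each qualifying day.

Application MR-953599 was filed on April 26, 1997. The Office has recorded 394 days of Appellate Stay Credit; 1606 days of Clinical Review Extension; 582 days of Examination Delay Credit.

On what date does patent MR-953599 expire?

Base term: filing date + 18 years → 26 April 2015.
Appellate Stay Credit: +394 days → 24 May 2016.
Clinical Review Extension: +1606 days → 16 October 2020.
Examination Delay Credit: +582 days → 21 May 2022.

May 21, 2022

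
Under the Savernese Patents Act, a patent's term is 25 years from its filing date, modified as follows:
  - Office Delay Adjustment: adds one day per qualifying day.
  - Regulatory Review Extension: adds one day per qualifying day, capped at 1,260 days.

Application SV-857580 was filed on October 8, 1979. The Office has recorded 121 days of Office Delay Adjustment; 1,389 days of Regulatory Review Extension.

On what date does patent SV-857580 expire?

Base term: filing date + 25 years → 8 October 2004.
Office Delay Adjustment: +121 days → 6 February 2005.
Regulatory Review Extension: 1389 days claimed exceeds the 1260-day cap, so +1260 days → 20 July 2008.

2008-07-20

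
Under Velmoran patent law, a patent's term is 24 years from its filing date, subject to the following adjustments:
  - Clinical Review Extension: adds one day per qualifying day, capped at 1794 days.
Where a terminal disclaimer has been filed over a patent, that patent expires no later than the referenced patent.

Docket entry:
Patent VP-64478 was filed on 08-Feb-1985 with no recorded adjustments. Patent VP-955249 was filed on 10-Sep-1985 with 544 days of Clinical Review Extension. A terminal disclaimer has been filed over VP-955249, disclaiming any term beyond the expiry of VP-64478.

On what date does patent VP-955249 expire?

Natural term of VP-955249:
  Base: filing + 24 years → 10 September 2009.
  Clinical Review Extension: 544 days (within the 1794-day cap) → +544 days → 8 March 2011.
Expiry of referenced patent VP-64478:
  Base: filing + 24 years → 8 February 2009.
Terminal disclaimer: VP-955249 expires on the earlier of 8 March 2011 and 8 February 2009.

2009-02-08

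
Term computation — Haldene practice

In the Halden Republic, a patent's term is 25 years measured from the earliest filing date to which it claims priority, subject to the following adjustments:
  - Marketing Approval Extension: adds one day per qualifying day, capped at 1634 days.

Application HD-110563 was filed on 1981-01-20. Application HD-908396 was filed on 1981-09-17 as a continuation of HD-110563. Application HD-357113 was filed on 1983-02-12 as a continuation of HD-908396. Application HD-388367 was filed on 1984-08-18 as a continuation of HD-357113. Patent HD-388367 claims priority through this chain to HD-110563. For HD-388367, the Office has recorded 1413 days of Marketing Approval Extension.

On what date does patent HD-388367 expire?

Earliest priority filing: 20 January 1981.
Base term: 20 January 1981 + 25 years → 20 January 2006.
Marketing Approval Extension: 1413 days (within the 1634-day cap) → +1413 days → 3 December 2009.

2009-12-03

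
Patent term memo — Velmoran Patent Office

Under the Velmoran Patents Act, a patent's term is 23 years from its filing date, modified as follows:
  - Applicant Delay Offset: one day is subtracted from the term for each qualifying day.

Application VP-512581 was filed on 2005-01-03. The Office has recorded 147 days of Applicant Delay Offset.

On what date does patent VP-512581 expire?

Base term: filing date + 23 years → 3 January 2028.
Applicant Delay Offset: −147 days → 9 August 2027.

2027-08-09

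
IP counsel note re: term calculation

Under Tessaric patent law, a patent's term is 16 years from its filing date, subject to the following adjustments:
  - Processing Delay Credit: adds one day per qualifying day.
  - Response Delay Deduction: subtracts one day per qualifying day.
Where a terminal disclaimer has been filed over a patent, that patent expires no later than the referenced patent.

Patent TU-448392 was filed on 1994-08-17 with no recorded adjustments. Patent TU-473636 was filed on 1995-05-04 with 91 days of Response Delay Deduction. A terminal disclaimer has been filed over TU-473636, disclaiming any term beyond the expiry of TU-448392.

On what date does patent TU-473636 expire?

August 17, 2010

Natural term of TU-473636:
  Base: filing + 16 years → 4 May 2011.
  Response Delay Deduction: −91 days → 2 February 2011.
Expiry of referenced patent TU-448392:
  Base: filing + 16 years → 17 August 2010.
Terminal disclaimer: TU-473636 expires on the earlier of 2 February 2011 and 17 August 2010.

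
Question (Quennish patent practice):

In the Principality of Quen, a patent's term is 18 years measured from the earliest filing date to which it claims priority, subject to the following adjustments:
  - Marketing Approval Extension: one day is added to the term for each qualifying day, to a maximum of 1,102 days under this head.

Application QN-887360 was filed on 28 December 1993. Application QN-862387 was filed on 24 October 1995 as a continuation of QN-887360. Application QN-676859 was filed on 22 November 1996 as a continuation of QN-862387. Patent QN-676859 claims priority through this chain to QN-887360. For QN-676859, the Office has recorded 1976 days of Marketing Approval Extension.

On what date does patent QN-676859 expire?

2015-01-03

Earliest priority filing: 28 December 1993.
Base term: 28 December 1993 + 18 years → 28 December 2011.
Marketing Approval Extension: 1976 days claimed exceeds the 1102-day cap, so +1102 days → 3 January 2015.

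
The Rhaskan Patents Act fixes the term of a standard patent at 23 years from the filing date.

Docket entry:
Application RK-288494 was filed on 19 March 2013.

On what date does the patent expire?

2036-03-19

Filing date + 23 years → 19 March 2036.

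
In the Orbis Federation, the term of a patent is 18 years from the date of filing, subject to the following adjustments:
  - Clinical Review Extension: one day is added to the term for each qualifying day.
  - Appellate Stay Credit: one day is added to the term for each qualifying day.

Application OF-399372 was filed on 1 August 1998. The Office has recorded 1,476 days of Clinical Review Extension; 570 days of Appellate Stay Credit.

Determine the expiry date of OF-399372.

Base term: filing date + 18 years → 1 August 2016.
Clinical Review Extension: +1476 days → 16 August 2020.
Appellate Stay Credit: +570 days → 9 March 2022.

March 9, 2022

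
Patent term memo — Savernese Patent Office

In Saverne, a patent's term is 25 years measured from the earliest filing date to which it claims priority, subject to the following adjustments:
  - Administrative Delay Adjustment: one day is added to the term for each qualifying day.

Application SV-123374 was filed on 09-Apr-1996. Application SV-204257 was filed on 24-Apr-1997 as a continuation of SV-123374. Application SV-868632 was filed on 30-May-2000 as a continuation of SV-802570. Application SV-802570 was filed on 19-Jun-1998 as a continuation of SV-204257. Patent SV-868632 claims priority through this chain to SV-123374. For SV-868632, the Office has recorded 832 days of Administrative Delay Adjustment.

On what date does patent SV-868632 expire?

Earliest priority filing: 9 April 1996.
Base term: 9 April 1996 + 25 years → 9 April 2021.
Administrative Delay Adjustment: +832 days → 20 July 2023.

2023-07-20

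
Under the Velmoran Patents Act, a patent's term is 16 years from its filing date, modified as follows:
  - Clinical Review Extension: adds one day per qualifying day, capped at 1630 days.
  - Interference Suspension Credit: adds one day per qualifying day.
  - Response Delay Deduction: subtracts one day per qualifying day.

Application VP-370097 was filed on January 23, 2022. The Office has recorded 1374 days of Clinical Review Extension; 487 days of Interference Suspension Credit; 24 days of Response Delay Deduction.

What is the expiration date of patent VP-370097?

Base term: filing date + 16 years → 23 January 2038.
Clinical Review Extension: 1374 days (within the 1630-day cap) → +1374 days → 28 October 2041.
Interference Suspension Credit: +487 days → 27 February 2043.
Response Delay Deduction: −24 days → 3 February 2043.

2043-02-03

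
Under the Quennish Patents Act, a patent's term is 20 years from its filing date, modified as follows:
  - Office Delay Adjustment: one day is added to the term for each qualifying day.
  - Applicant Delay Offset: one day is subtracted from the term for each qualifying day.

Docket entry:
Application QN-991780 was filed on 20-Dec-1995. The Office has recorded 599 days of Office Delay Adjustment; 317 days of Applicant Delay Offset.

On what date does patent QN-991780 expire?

Base term: filing date + 20 years → 20 December 2015.
Office Delay Adjustment: +599 days → 10 August 2017.
Applicant Delay Offset: −317 days → 27 September 2016.

September 27, 2016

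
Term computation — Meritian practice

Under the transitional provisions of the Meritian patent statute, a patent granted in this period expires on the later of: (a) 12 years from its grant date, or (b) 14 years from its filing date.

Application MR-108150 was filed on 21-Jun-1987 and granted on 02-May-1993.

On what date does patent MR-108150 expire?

2005-05-02

(a) grant + 12 years → 2 May 2005.
(b) filing + 14 years → 21 June 2001.
Later of the two: 2 May 2005.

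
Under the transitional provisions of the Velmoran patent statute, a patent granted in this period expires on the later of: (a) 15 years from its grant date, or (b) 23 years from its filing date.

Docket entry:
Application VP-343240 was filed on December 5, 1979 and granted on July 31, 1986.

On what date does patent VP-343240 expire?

2002-12-05

(a) grant + 15 years → 31 July 2001.
(b) filing + 23 years → 5 December 2002.
Later of the two: 5 December 2002.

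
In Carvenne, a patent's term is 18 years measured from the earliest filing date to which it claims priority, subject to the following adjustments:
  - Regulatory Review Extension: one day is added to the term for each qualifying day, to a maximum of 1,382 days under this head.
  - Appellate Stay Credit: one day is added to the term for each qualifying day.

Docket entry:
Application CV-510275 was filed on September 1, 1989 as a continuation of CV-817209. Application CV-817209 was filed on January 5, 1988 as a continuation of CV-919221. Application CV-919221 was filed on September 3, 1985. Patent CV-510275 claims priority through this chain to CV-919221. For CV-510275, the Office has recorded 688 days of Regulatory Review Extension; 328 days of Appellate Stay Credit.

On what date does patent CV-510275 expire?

June 15, 2006

Earliest priority filing: 3 September 1985.
Base term: 3 September 1985 + 18 years → 3 September 2003.
Regulatory Review Extension: 688 days (within the 1382-day cap) → +688 days → 22 July 2005.
Appellate Stay Credit: +328 days → 15 June 2006.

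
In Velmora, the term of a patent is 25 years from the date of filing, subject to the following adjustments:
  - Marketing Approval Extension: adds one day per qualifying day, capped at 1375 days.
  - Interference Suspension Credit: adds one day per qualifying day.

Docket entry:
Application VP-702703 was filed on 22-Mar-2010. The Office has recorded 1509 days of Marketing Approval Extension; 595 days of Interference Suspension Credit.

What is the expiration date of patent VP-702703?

2040-08-12

Base term: filing date + 25 years → 22 March 2035.
Marketing Approval Extension: 1509 days claimed exceeds the 1375-day cap, so +1375 days → 26 December 2038.
Interference Suspension Credit: +595 days → 12 August 2040.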